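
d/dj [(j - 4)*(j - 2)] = 2*j - 6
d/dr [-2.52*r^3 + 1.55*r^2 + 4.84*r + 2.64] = -7.56*r^2 + 3.1*r + 4.84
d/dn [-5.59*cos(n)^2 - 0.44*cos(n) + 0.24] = (11.18*cos(n) + 0.44)*sin(n)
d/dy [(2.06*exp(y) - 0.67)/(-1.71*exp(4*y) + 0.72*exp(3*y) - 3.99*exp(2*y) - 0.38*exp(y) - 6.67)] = (10.5678*exp(4*y) - 7.5492*exp(3*y) + 9.6666*exp(2*y) - 5.3466*exp(y) - 13.9948)*exp(y)/(2.9241*exp(8*y) - 2.4624*exp(7*y) + 14.1642*exp(6*y) - 4.446*exp(5*y) + 38.1843*exp(4*y) - 6.5724*exp(3*y) + 53.371*exp(2*y) + 5.0692*exp(y) + 44.4889)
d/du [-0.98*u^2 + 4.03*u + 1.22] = 4.03 - 1.96*u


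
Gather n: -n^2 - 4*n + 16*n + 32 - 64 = -n^2 + 12*n - 32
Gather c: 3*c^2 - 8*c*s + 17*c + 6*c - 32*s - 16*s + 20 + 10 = 3*c^2 + c*(23 - 8*s) - 48*s + 30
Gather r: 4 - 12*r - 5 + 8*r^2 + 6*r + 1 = 8*r^2 - 6*r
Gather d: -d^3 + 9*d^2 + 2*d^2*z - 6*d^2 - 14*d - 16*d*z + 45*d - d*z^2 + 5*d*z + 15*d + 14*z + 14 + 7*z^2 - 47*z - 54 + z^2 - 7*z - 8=-d^3 + d^2*(2*z + 3) + d*(-z^2 - 11*z + 46) + 8*z^2 - 40*z - 48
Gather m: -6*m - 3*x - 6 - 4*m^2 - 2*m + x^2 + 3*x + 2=-4*m^2 - 8*m + x^2 - 4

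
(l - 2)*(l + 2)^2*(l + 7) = l^4 + 9*l^3 + 10*l^2 - 36*l - 56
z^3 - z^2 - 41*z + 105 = (z - 5)*(z - 3)*(z + 7)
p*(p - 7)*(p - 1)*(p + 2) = p^4 - 6*p^3 - 9*p^2 + 14*p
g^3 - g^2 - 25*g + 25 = (g - 5)*(g - 1)*(g + 5)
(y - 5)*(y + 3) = y^2 - 2*y - 15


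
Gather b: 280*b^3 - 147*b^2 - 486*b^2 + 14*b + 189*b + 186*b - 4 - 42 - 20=280*b^3 - 633*b^2 + 389*b - 66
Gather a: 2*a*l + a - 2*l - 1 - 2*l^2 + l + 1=a*(2*l + 1) - 2*l^2 - l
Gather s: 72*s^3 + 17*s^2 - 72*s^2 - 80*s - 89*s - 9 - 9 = 72*s^3 - 55*s^2 - 169*s - 18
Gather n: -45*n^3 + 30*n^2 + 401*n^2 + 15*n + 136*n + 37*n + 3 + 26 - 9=-45*n^3 + 431*n^2 + 188*n + 20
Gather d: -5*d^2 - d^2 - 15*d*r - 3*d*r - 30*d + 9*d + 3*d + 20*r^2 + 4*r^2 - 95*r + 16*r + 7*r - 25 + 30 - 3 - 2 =-6*d^2 + d*(-18*r - 18) + 24*r^2 - 72*r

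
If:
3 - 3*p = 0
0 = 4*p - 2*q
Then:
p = 1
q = 2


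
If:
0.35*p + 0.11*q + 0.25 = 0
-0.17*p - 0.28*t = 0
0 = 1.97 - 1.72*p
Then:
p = 1.15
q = -5.92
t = -0.70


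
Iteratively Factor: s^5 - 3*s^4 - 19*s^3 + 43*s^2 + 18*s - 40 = (s - 1)*(s^4 - 2*s^3 - 21*s^2 + 22*s + 40) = (s - 1)*(s + 4)*(s^3 - 6*s^2 + 3*s + 10) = (s - 1)*(s + 1)*(s + 4)*(s^2 - 7*s + 10) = (s - 2)*(s - 1)*(s + 1)*(s + 4)*(s - 5)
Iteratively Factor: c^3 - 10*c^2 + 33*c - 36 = (c - 4)*(c^2 - 6*c + 9) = (c - 4)*(c - 3)*(c - 3)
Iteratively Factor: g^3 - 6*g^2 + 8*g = (g - 2)*(g^2 - 4*g) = (g - 4)*(g - 2)*(g)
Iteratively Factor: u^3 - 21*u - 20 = (u + 4)*(u^2 - 4*u - 5) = (u + 1)*(u + 4)*(u - 5)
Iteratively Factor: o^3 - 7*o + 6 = (o - 1)*(o^2 + o - 6) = (o - 2)*(o - 1)*(o + 3)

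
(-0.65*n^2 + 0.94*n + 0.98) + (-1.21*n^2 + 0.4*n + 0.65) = -1.86*n^2 + 1.34*n + 1.63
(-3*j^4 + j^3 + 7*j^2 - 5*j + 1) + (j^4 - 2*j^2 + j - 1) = -2*j^4 + j^3 + 5*j^2 - 4*j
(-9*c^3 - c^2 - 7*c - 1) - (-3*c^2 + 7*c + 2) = -9*c^3 + 2*c^2 - 14*c - 3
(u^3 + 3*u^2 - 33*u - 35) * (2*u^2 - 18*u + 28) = 2*u^5 - 12*u^4 - 92*u^3 + 608*u^2 - 294*u - 980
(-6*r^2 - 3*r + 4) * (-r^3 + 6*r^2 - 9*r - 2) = 6*r^5 - 33*r^4 + 32*r^3 + 63*r^2 - 30*r - 8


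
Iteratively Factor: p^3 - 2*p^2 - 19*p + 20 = (p - 1)*(p^2 - p - 20) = (p - 1)*(p + 4)*(p - 5)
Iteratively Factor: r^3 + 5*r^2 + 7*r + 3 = (r + 3)*(r^2 + 2*r + 1) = (r + 1)*(r + 3)*(r + 1)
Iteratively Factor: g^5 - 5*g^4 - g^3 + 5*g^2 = (g - 5)*(g^4 - g^2) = (g - 5)*(g + 1)*(g^3 - g^2) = g*(g - 5)*(g + 1)*(g^2 - g) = g^2*(g - 5)*(g + 1)*(g - 1)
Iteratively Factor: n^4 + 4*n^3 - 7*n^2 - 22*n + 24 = (n - 1)*(n^3 + 5*n^2 - 2*n - 24) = (n - 2)*(n - 1)*(n^2 + 7*n + 12) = (n - 2)*(n - 1)*(n + 3)*(n + 4)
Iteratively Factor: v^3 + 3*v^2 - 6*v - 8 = (v + 1)*(v^2 + 2*v - 8) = (v + 1)*(v + 4)*(v - 2)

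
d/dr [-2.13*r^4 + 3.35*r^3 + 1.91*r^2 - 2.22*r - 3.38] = -8.52*r^3 + 10.05*r^2 + 3.82*r - 2.22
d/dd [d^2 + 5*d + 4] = 2*d + 5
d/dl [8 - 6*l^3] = -18*l^2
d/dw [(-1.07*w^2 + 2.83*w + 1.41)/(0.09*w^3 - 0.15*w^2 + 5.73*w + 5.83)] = (0.0963000000000001*w^4 - 0.5094*w^3 - 6.0873*w^2 - 12.0532*w + 8.4196)/(0.0081*w^6 - 0.027*w^5 + 1.0539*w^4 - 0.6696*w^3 + 31.0839*w^2 + 66.8118*w + 33.9889)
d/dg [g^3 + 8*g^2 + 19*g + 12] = 3*g^2 + 16*g + 19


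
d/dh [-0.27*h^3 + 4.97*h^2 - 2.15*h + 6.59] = -0.81*h^2 + 9.94*h - 2.15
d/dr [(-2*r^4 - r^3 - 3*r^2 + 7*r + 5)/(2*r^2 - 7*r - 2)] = (-8*r^5 + 40*r^4 + 30*r^3 + 13*r^2 - 8*r + 21)/(4*r^4 - 28*r^3 + 41*r^2 + 28*r + 4)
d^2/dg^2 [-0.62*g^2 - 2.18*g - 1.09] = -1.24000000000000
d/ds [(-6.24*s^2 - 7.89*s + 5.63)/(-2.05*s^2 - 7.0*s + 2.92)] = (27.5055*s^2 - 13.3586*s + 16.3712)/(4.2025*s^4 + 28.7*s^3 + 37.028*s^2 - 40.88*s + 8.5264)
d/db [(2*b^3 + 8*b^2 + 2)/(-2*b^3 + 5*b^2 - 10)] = 2*b*(13*b^3 - 24*b - 90)/(4*b^6 - 20*b^5 + 25*b^4 + 40*b^3 - 100*b^2 + 100)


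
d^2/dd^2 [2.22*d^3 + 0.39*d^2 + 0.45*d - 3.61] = 13.32*d + 0.78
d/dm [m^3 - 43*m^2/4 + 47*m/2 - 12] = 3*m^2 - 43*m/2 + 47/2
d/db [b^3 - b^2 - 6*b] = 3*b^2 - 2*b - 6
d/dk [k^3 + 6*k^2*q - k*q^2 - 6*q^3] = 3*k^2 + 12*k*q - q^2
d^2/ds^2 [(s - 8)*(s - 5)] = 2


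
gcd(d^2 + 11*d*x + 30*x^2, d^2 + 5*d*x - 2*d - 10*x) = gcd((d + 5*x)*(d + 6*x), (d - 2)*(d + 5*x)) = d + 5*x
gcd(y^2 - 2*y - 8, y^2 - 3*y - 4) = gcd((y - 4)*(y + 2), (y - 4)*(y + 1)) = y - 4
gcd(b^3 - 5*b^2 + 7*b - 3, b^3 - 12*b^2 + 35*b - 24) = b^2 - 4*b + 3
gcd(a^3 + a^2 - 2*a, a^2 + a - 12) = 1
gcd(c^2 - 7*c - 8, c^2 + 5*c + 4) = c + 1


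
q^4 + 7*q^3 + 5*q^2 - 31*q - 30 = (q - 2)*(q + 1)*(q + 3)*(q + 5)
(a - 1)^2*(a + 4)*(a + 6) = a^4 + 8*a^3 + 5*a^2 - 38*a + 24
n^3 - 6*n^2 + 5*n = n*(n - 5)*(n - 1)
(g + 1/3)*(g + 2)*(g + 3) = g^3 + 16*g^2/3 + 23*g/3 + 2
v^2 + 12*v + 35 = (v + 5)*(v + 7)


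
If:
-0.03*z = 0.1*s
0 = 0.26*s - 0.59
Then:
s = 2.27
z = -7.56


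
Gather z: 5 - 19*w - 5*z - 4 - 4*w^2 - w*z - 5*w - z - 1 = -4*w^2 - 24*w + z*(-w - 6)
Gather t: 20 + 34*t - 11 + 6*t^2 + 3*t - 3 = 6*t^2 + 37*t + 6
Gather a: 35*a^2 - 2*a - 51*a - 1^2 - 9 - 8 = 35*a^2 - 53*a - 18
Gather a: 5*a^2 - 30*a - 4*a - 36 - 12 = 5*a^2 - 34*a - 48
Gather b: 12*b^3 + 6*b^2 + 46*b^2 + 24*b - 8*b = 12*b^3 + 52*b^2 + 16*b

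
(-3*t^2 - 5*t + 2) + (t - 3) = -3*t^2 - 4*t - 1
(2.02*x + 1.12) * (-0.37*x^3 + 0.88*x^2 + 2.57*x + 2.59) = -0.7474*x^4 + 1.3632*x^3 + 6.177*x^2 + 8.1102*x + 2.9008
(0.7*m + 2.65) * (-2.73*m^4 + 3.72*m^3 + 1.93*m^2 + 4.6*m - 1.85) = -1.911*m^5 - 4.6305*m^4 + 11.209*m^3 + 8.3345*m^2 + 10.895*m - 4.9025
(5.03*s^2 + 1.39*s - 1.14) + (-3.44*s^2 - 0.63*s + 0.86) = 1.59*s^2 + 0.76*s - 0.28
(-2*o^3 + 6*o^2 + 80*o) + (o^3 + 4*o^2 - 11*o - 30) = -o^3 + 10*o^2 + 69*o - 30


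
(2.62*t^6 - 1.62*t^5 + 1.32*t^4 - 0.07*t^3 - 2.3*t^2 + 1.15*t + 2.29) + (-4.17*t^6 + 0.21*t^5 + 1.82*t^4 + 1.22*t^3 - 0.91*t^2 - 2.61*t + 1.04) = -1.55*t^6 - 1.41*t^5 + 3.14*t^4 + 1.15*t^3 - 3.21*t^2 - 1.46*t + 3.33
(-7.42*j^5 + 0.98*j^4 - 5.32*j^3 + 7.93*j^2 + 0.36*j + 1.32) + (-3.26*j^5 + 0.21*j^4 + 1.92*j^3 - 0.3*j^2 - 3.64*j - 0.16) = -10.68*j^5 + 1.19*j^4 - 3.4*j^3 + 7.63*j^2 - 3.28*j + 1.16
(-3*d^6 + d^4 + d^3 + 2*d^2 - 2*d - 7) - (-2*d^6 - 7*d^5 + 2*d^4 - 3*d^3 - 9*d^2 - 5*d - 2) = -d^6 + 7*d^5 - d^4 + 4*d^3 + 11*d^2 + 3*d - 5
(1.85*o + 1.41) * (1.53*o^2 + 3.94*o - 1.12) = 2.8305*o^3 + 9.4463*o^2 + 3.4834*o - 1.5792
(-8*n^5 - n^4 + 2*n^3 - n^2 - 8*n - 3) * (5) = -40*n^5 - 5*n^4 + 10*n^3 - 5*n^2 - 40*n - 15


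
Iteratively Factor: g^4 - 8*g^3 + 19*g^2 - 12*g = (g)*(g^3 - 8*g^2 + 19*g - 12) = g*(g - 3)*(g^2 - 5*g + 4) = g*(g - 4)*(g - 3)*(g - 1)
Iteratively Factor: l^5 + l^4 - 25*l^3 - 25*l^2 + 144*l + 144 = (l - 4)*(l^4 + 5*l^3 - 5*l^2 - 45*l - 36) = (l - 4)*(l + 1)*(l^3 + 4*l^2 - 9*l - 36) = (l - 4)*(l - 3)*(l + 1)*(l^2 + 7*l + 12) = (l - 4)*(l - 3)*(l + 1)*(l + 4)*(l + 3)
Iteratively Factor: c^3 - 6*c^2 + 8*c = (c - 4)*(c^2 - 2*c) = (c - 4)*(c - 2)*(c)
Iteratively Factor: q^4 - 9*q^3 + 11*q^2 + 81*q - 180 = (q - 4)*(q^3 - 5*q^2 - 9*q + 45) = (q - 4)*(q - 3)*(q^2 - 2*q - 15) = (q - 4)*(q - 3)*(q + 3)*(q - 5)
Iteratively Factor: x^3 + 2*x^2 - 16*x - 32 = (x + 2)*(x^2 - 16) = (x + 2)*(x + 4)*(x - 4)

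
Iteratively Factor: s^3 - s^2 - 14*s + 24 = (s + 4)*(s^2 - 5*s + 6) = (s - 2)*(s + 4)*(s - 3)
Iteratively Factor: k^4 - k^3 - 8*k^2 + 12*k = (k)*(k^3 - k^2 - 8*k + 12) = k*(k - 2)*(k^2 + k - 6) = k*(k - 2)^2*(k + 3)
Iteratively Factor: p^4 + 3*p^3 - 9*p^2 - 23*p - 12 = (p + 4)*(p^3 - p^2 - 5*p - 3) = (p + 1)*(p + 4)*(p^2 - 2*p - 3) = (p + 1)^2*(p + 4)*(p - 3)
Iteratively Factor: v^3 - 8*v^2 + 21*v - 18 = (v - 3)*(v^2 - 5*v + 6) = (v - 3)*(v - 2)*(v - 3)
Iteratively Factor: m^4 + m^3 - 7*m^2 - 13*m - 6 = (m - 3)*(m^3 + 4*m^2 + 5*m + 2) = (m - 3)*(m + 1)*(m^2 + 3*m + 2) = (m - 3)*(m + 1)*(m + 2)*(m + 1)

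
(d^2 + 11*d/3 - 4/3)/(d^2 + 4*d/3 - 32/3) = (3*d - 1)/(3*d - 8)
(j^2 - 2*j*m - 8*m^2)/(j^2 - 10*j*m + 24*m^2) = (j + 2*m)/(j - 6*m)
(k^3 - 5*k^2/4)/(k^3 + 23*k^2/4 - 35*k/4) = k/(k + 7)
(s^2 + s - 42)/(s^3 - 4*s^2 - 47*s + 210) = 1/(s - 5)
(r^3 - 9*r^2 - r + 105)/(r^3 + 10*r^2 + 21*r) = (r^2 - 12*r + 35)/(r*(r + 7))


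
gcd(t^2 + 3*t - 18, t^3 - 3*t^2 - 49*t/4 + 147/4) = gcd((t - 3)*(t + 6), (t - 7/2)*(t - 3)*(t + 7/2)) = t - 3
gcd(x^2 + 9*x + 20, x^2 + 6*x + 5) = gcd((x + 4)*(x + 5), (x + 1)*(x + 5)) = x + 5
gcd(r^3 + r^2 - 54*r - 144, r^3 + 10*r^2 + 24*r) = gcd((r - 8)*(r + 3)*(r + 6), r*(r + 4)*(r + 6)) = r + 6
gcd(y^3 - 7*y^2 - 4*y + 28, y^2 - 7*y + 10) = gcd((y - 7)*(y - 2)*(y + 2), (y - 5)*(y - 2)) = y - 2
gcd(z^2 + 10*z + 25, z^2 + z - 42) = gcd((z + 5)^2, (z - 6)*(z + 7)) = 1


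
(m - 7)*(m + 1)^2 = m^3 - 5*m^2 - 13*m - 7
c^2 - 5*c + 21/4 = (c - 7/2)*(c - 3/2)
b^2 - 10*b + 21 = (b - 7)*(b - 3)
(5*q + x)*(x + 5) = 5*q*x + 25*q + x^2 + 5*x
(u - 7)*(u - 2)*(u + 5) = u^3 - 4*u^2 - 31*u + 70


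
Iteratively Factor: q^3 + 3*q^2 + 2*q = (q + 1)*(q^2 + 2*q) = q*(q + 1)*(q + 2)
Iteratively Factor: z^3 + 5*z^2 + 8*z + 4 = (z + 2)*(z^2 + 3*z + 2) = (z + 1)*(z + 2)*(z + 2)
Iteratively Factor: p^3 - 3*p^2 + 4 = (p - 2)*(p^2 - p - 2) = (p - 2)*(p + 1)*(p - 2)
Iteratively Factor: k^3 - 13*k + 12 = (k - 3)*(k^2 + 3*k - 4) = (k - 3)*(k - 1)*(k + 4)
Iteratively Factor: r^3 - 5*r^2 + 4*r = (r)*(r^2 - 5*r + 4) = r*(r - 4)*(r - 1)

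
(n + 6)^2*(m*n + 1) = m*n^3 + 12*m*n^2 + 36*m*n + n^2 + 12*n + 36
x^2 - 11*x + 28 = (x - 7)*(x - 4)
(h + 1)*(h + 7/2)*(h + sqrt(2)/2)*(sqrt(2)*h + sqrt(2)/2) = sqrt(2)*h^4 + h^3 + 5*sqrt(2)*h^3 + 5*h^2 + 23*sqrt(2)*h^2/4 + 7*sqrt(2)*h/4 + 23*h/4 + 7/4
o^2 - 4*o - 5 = (o - 5)*(o + 1)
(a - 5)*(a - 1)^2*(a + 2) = a^4 - 5*a^3 - 3*a^2 + 17*a - 10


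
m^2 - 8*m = m*(m - 8)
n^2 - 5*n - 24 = (n - 8)*(n + 3)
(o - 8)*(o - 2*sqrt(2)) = o^2 - 8*o - 2*sqrt(2)*o + 16*sqrt(2)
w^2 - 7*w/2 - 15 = (w - 6)*(w + 5/2)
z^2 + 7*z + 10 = (z + 2)*(z + 5)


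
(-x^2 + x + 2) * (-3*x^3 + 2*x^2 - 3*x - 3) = 3*x^5 - 5*x^4 - x^3 + 4*x^2 - 9*x - 6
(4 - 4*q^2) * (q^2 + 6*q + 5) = -4*q^4 - 24*q^3 - 16*q^2 + 24*q + 20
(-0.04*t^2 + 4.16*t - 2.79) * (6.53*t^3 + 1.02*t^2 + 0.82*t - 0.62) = -0.2612*t^5 + 27.124*t^4 - 14.0083*t^3 + 0.5902*t^2 - 4.867*t + 1.7298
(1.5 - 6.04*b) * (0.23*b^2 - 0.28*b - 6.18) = -1.3892*b^3 + 2.0362*b^2 + 36.9072*b - 9.27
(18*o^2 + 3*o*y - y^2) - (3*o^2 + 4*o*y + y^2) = 15*o^2 - o*y - 2*y^2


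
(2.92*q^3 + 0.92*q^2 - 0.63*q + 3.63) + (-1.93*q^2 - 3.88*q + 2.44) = 2.92*q^3 - 1.01*q^2 - 4.51*q + 6.07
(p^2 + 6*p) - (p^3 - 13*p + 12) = -p^3 + p^2 + 19*p - 12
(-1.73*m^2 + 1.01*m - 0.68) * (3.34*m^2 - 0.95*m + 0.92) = -5.7782*m^4 + 5.0169*m^3 - 4.8223*m^2 + 1.5752*m - 0.6256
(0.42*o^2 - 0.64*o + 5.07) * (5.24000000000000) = 2.2008*o^2 - 3.3536*o + 26.5668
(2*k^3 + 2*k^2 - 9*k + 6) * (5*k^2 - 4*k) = 10*k^5 + 2*k^4 - 53*k^3 + 66*k^2 - 24*k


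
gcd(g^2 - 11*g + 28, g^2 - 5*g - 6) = 1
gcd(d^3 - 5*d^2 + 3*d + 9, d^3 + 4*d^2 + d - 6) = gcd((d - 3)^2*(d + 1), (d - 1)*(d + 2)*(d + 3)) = 1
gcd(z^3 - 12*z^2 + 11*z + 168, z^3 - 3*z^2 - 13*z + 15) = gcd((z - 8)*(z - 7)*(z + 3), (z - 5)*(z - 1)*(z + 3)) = z + 3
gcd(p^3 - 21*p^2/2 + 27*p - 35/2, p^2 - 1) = p - 1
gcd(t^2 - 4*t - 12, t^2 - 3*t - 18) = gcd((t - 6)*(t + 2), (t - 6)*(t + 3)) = t - 6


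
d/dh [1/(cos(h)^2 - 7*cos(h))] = (2*cos(h) - 7)*sin(h)/((cos(h) - 7)^2*cos(h)^2)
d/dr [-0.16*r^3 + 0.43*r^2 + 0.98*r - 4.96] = -0.48*r^2 + 0.86*r + 0.98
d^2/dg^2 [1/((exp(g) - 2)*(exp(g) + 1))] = (4*exp(3*g) - 3*exp(2*g) + 9*exp(g) - 2)*exp(g)/(exp(6*g) - 3*exp(5*g) - 3*exp(4*g) + 11*exp(3*g) + 6*exp(2*g) - 12*exp(g) - 8)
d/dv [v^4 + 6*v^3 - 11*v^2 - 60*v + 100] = 4*v^3 + 18*v^2 - 22*v - 60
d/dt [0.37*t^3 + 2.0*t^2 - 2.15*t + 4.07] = 1.11*t^2 + 4.0*t - 2.15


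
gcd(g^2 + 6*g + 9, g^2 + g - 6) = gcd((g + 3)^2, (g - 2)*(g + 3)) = g + 3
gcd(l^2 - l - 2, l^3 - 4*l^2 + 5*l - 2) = l - 2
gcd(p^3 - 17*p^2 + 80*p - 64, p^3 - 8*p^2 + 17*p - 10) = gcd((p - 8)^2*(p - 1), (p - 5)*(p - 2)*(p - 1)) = p - 1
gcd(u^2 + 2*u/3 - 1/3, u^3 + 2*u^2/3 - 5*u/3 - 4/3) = u + 1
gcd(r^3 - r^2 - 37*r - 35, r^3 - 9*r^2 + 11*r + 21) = r^2 - 6*r - 7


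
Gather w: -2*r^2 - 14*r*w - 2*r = -2*r^2 - 14*r*w - 2*r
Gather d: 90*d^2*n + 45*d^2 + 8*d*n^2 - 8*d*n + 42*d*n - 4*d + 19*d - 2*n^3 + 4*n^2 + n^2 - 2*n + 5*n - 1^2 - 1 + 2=d^2*(90*n + 45) + d*(8*n^2 + 34*n + 15) - 2*n^3 + 5*n^2 + 3*n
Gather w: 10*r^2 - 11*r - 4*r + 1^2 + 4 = 10*r^2 - 15*r + 5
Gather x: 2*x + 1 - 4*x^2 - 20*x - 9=-4*x^2 - 18*x - 8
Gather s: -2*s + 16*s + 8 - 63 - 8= 14*s - 63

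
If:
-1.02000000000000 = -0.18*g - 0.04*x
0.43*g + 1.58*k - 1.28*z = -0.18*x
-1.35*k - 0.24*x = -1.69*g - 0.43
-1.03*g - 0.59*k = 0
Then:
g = 1.11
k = -1.94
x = 20.51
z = 0.86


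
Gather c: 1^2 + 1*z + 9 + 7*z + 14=8*z + 24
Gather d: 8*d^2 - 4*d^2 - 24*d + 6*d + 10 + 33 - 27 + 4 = 4*d^2 - 18*d + 20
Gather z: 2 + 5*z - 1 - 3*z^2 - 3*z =-3*z^2 + 2*z + 1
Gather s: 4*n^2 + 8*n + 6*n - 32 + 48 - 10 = 4*n^2 + 14*n + 6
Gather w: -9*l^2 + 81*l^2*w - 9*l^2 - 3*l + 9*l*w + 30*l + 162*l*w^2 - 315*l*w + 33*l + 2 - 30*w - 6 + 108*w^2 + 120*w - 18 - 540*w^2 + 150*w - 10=-18*l^2 + 60*l + w^2*(162*l - 432) + w*(81*l^2 - 306*l + 240) - 32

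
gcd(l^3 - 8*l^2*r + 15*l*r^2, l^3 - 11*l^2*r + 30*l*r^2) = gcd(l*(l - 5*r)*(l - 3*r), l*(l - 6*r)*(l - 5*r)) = -l^2 + 5*l*r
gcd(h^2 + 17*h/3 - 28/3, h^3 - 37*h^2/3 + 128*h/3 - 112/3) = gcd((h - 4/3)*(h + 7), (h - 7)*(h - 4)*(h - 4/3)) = h - 4/3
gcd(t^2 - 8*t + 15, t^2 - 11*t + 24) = t - 3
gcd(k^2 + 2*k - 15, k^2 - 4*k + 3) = k - 3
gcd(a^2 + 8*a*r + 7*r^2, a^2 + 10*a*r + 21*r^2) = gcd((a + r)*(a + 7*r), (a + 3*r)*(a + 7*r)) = a + 7*r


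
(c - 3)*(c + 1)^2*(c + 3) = c^4 + 2*c^3 - 8*c^2 - 18*c - 9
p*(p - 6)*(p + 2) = p^3 - 4*p^2 - 12*p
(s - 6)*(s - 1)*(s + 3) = s^3 - 4*s^2 - 15*s + 18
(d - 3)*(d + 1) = d^2 - 2*d - 3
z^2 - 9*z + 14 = (z - 7)*(z - 2)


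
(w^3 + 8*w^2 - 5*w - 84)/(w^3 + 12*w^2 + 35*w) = (w^2 + w - 12)/(w*(w + 5))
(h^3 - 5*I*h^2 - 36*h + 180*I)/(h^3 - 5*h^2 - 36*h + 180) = (h - 5*I)/(h - 5)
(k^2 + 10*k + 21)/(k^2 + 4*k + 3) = (k + 7)/(k + 1)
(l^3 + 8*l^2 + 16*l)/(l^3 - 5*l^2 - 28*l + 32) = l*(l + 4)/(l^2 - 9*l + 8)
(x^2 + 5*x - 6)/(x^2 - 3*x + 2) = (x + 6)/(x - 2)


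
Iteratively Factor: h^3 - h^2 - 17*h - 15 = (h - 5)*(h^2 + 4*h + 3) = (h - 5)*(h + 3)*(h + 1)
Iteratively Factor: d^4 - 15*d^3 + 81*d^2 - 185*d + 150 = (d - 2)*(d^3 - 13*d^2 + 55*d - 75) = (d - 5)*(d - 2)*(d^2 - 8*d + 15) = (d - 5)*(d - 3)*(d - 2)*(d - 5)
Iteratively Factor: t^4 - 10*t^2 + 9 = (t + 1)*(t^3 - t^2 - 9*t + 9) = (t - 1)*(t + 1)*(t^2 - 9) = (t - 3)*(t - 1)*(t + 1)*(t + 3)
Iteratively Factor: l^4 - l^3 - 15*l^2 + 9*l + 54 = (l + 2)*(l^3 - 3*l^2 - 9*l + 27) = (l - 3)*(l + 2)*(l^2 - 9) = (l - 3)^2*(l + 2)*(l + 3)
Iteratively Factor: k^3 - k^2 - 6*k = (k + 2)*(k^2 - 3*k) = k*(k + 2)*(k - 3)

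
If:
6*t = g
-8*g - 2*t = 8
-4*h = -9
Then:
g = -24/25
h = 9/4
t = -4/25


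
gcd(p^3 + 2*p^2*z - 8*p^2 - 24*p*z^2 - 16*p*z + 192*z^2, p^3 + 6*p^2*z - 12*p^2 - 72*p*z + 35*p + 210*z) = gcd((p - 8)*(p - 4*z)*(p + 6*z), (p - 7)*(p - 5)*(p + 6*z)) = p + 6*z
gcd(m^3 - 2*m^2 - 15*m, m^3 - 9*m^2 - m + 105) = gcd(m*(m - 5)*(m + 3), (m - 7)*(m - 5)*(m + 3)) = m^2 - 2*m - 15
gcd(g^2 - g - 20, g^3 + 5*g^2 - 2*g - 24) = g + 4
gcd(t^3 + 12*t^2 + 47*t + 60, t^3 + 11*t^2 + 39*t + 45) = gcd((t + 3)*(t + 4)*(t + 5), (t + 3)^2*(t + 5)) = t^2 + 8*t + 15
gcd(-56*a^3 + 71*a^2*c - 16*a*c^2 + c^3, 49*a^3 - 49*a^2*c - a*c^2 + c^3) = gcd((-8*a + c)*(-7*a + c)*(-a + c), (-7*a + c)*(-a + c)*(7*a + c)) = 7*a^2 - 8*a*c + c^2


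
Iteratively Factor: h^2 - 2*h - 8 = (h - 4)*(h + 2)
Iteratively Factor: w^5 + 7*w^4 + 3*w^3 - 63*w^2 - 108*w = (w + 3)*(w^4 + 4*w^3 - 9*w^2 - 36*w) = (w + 3)^2*(w^3 + w^2 - 12*w) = w*(w + 3)^2*(w^2 + w - 12) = w*(w - 3)*(w + 3)^2*(w + 4)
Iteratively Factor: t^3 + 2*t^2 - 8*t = (t + 4)*(t^2 - 2*t) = (t - 2)*(t + 4)*(t)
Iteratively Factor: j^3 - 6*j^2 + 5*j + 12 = (j - 3)*(j^2 - 3*j - 4) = (j - 3)*(j + 1)*(j - 4)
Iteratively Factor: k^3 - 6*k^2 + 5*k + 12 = (k - 4)*(k^2 - 2*k - 3) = (k - 4)*(k - 3)*(k + 1)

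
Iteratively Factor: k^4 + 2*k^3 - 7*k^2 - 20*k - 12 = (k + 2)*(k^3 - 7*k - 6) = (k + 2)^2*(k^2 - 2*k - 3) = (k - 3)*(k + 2)^2*(k + 1)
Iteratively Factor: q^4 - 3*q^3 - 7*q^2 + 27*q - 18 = (q - 2)*(q^3 - q^2 - 9*q + 9) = (q - 2)*(q - 1)*(q^2 - 9) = (q - 2)*(q - 1)*(q + 3)*(q - 3)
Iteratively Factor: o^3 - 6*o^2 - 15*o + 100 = (o - 5)*(o^2 - o - 20) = (o - 5)^2*(o + 4)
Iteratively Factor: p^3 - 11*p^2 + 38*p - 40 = (p - 2)*(p^2 - 9*p + 20) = (p - 5)*(p - 2)*(p - 4)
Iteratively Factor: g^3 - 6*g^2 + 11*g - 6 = (g - 1)*(g^2 - 5*g + 6) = (g - 3)*(g - 1)*(g - 2)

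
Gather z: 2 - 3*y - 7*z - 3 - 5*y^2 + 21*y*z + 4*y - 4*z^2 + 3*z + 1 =-5*y^2 + y - 4*z^2 + z*(21*y - 4)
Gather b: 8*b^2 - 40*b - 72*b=8*b^2 - 112*b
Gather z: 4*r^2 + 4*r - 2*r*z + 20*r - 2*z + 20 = 4*r^2 + 24*r + z*(-2*r - 2) + 20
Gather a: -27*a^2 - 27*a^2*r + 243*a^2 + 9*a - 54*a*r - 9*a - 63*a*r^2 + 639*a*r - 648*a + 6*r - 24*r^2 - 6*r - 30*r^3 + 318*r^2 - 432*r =a^2*(216 - 27*r) + a*(-63*r^2 + 585*r - 648) - 30*r^3 + 294*r^2 - 432*r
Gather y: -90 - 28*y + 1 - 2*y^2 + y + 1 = -2*y^2 - 27*y - 88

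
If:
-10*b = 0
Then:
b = 0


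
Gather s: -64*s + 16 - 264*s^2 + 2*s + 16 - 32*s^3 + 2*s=-32*s^3 - 264*s^2 - 60*s + 32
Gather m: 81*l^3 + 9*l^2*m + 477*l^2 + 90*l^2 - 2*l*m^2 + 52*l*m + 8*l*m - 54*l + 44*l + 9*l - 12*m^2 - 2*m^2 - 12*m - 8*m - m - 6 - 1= 81*l^3 + 567*l^2 - l + m^2*(-2*l - 14) + m*(9*l^2 + 60*l - 21) - 7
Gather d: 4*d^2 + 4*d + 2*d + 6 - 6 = 4*d^2 + 6*d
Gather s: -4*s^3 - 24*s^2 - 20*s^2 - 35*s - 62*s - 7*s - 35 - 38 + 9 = -4*s^3 - 44*s^2 - 104*s - 64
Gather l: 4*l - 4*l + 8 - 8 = 0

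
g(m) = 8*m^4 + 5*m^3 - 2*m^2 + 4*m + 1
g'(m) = 32*m^3 + 15*m^2 - 4*m + 4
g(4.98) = 5509.33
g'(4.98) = 4308.28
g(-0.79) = -2.76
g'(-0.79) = 0.74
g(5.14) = 6231.67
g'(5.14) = 4725.23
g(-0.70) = -2.57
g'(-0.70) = 3.17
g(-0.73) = -2.66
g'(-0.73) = 2.46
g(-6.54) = 13125.94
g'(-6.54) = -8279.51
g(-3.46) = 902.66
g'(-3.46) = -1128.08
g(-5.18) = 4991.48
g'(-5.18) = -4020.53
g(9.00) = 56008.00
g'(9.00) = 24511.00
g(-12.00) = 156913.00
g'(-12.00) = -53084.00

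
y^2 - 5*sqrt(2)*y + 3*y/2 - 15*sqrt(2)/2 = (y + 3/2)*(y - 5*sqrt(2))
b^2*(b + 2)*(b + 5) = b^4 + 7*b^3 + 10*b^2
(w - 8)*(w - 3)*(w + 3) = w^3 - 8*w^2 - 9*w + 72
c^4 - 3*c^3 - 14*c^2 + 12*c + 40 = (c - 5)*(c - 2)*(c + 2)^2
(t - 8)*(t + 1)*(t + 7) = t^3 - 57*t - 56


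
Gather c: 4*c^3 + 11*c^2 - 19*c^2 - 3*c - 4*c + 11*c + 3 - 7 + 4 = 4*c^3 - 8*c^2 + 4*c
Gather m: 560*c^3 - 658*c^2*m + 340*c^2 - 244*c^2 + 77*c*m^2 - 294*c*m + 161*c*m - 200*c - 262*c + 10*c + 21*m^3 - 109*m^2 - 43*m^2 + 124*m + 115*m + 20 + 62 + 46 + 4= 560*c^3 + 96*c^2 - 452*c + 21*m^3 + m^2*(77*c - 152) + m*(-658*c^2 - 133*c + 239) + 132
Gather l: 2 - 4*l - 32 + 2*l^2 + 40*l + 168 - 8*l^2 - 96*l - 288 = -6*l^2 - 60*l - 150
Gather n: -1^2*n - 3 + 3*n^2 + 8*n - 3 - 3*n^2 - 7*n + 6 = 0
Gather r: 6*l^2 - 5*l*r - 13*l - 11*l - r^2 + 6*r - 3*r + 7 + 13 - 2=6*l^2 - 24*l - r^2 + r*(3 - 5*l) + 18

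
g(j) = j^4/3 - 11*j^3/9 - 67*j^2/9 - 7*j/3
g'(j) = 4*j^3/3 - 11*j^2/3 - 134*j/9 - 7/3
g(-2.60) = -7.54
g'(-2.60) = -11.84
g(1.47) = -21.84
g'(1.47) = -27.91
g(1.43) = -20.74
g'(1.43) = -27.22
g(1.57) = -24.72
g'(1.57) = -29.59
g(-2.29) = -9.85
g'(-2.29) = -3.48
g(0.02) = -0.05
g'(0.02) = -2.63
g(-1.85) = -9.52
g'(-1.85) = 4.22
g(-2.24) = -10.00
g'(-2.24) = -2.37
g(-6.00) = 442.00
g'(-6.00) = -333.00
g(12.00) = 3700.00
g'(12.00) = 1595.00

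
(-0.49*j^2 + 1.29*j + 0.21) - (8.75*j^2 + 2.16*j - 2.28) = -9.24*j^2 - 0.87*j + 2.49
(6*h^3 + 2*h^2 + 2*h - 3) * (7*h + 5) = 42*h^4 + 44*h^3 + 24*h^2 - 11*h - 15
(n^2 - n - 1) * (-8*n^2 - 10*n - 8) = -8*n^4 - 2*n^3 + 10*n^2 + 18*n + 8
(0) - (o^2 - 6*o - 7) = -o^2 + 6*o + 7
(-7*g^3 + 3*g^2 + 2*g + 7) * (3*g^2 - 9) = -21*g^5 + 9*g^4 + 69*g^3 - 6*g^2 - 18*g - 63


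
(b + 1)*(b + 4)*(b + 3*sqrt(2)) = b^3 + 3*sqrt(2)*b^2 + 5*b^2 + 4*b + 15*sqrt(2)*b + 12*sqrt(2)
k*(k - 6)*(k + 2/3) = k^3 - 16*k^2/3 - 4*k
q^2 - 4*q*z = q*(q - 4*z)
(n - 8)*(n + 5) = n^2 - 3*n - 40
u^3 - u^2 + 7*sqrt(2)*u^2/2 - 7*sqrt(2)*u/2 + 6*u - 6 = (u - 1)*(u + 3*sqrt(2)/2)*(u + 2*sqrt(2))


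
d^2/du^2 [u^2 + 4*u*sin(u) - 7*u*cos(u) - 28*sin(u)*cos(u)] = -4*u*sin(u) + 7*u*cos(u) + 14*sin(u) + 56*sin(2*u) + 8*cos(u) + 2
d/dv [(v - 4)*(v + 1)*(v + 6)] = 3*v^2 + 6*v - 22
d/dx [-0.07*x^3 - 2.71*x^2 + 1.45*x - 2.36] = -0.21*x^2 - 5.42*x + 1.45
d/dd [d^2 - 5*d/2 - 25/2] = 2*d - 5/2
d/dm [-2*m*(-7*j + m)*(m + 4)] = 28*j*m + 56*j - 6*m^2 - 16*m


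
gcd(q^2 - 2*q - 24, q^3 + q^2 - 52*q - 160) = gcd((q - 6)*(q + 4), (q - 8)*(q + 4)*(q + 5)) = q + 4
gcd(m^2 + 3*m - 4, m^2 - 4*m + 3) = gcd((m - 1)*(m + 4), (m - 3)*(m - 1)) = m - 1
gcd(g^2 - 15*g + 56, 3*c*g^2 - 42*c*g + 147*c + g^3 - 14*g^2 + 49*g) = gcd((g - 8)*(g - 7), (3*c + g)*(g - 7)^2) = g - 7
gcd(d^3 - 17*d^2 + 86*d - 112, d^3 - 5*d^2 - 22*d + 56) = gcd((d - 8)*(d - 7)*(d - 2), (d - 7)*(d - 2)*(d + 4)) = d^2 - 9*d + 14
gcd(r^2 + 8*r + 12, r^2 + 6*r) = r + 6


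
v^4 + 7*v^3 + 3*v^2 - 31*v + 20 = (v - 1)^2*(v + 4)*(v + 5)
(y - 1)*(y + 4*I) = y^2 - y + 4*I*y - 4*I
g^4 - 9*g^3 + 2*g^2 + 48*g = g*(g - 8)*(g - 3)*(g + 2)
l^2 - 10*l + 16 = (l - 8)*(l - 2)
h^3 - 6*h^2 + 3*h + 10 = (h - 5)*(h - 2)*(h + 1)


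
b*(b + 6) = b^2 + 6*b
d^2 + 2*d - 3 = (d - 1)*(d + 3)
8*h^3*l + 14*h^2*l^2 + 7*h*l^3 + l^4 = l*(h + l)*(2*h + l)*(4*h + l)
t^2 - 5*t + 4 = (t - 4)*(t - 1)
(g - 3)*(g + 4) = g^2 + g - 12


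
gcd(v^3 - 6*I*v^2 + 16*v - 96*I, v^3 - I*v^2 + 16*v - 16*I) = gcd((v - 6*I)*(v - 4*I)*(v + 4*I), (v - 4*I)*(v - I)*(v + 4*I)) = v^2 + 16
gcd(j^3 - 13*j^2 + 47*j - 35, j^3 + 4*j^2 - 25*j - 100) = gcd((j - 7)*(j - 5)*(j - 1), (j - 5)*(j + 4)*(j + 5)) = j - 5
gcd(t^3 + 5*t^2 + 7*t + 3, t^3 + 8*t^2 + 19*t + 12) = t^2 + 4*t + 3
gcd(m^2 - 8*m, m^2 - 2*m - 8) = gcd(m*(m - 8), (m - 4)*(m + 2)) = 1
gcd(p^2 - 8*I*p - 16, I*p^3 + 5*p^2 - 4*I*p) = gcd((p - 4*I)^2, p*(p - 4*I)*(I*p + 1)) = p - 4*I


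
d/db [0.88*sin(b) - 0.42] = 0.88*cos(b)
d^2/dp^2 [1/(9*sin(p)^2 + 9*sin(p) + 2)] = 9*(-36*sin(p)^4 - 27*sin(p)^3 + 53*sin(p)^2 + 56*sin(p) + 14)/(9*sin(p)^2 + 9*sin(p) + 2)^3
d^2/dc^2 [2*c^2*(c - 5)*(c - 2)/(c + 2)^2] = 4*(c^4 + 8*c^3 + 24*c^2 - 124*c + 40)/(c^4 + 8*c^3 + 24*c^2 + 32*c + 16)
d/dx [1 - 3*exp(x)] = -3*exp(x)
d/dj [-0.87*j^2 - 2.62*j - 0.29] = -1.74*j - 2.62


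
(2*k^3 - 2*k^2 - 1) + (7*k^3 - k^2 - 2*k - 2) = 9*k^3 - 3*k^2 - 2*k - 3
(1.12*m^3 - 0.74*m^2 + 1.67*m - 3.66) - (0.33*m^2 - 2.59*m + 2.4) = 1.12*m^3 - 1.07*m^2 + 4.26*m - 6.06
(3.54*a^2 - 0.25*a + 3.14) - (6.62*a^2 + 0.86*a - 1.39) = -3.08*a^2 - 1.11*a + 4.53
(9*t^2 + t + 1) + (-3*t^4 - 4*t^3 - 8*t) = -3*t^4 - 4*t^3 + 9*t^2 - 7*t + 1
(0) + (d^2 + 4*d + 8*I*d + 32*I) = d^2 + 4*d + 8*I*d + 32*I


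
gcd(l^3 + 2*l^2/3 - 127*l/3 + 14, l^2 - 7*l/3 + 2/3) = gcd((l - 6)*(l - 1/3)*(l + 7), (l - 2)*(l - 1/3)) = l - 1/3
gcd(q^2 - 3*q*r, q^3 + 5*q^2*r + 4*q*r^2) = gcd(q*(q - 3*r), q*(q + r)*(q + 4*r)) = q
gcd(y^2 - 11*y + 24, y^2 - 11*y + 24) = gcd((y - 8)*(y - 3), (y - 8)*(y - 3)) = y^2 - 11*y + 24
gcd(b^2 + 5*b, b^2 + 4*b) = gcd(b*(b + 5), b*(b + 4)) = b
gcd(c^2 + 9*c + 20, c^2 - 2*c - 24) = c + 4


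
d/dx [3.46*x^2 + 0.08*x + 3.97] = 6.92*x + 0.08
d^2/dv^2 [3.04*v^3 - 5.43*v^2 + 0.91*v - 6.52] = 18.24*v - 10.86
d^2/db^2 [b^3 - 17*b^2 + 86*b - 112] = 6*b - 34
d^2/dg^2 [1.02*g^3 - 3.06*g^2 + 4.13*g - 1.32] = 6.12*g - 6.12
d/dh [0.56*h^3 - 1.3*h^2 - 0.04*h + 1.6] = 1.68*h^2 - 2.6*h - 0.04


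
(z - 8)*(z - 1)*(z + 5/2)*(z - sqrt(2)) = z^4 - 13*z^3/2 - sqrt(2)*z^3 - 29*z^2/2 + 13*sqrt(2)*z^2/2 + 20*z + 29*sqrt(2)*z/2 - 20*sqrt(2)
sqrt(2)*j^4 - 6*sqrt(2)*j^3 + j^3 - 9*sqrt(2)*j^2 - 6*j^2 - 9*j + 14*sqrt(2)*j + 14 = (j - 7)*(j - 1)*(j + 2)*(sqrt(2)*j + 1)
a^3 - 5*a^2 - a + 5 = (a - 5)*(a - 1)*(a + 1)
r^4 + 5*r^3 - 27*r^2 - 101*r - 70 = (r - 5)*(r + 1)*(r + 2)*(r + 7)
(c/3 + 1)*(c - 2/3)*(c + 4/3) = c^3/3 + 11*c^2/9 + 10*c/27 - 8/9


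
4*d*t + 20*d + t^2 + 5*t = (4*d + t)*(t + 5)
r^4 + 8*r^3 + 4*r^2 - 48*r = r*(r - 2)*(r + 4)*(r + 6)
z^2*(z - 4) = z^3 - 4*z^2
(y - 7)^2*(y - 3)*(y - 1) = y^4 - 18*y^3 + 108*y^2 - 238*y + 147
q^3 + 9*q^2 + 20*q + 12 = (q + 1)*(q + 2)*(q + 6)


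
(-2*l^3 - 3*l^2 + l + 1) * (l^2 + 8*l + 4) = -2*l^5 - 19*l^4 - 31*l^3 - 3*l^2 + 12*l + 4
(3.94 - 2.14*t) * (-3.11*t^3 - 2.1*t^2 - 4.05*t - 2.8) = 6.6554*t^4 - 7.7594*t^3 + 0.392999999999999*t^2 - 9.965*t - 11.032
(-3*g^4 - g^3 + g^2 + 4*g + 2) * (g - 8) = -3*g^5 + 23*g^4 + 9*g^3 - 4*g^2 - 30*g - 16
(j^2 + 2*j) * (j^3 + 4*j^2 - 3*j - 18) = j^5 + 6*j^4 + 5*j^3 - 24*j^2 - 36*j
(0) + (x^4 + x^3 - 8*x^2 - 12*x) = x^4 + x^3 - 8*x^2 - 12*x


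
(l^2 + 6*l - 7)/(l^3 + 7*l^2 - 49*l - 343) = (l - 1)/(l^2 - 49)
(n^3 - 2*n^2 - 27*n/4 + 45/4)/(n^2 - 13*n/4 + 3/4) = (4*n^2 + 4*n - 15)/(4*n - 1)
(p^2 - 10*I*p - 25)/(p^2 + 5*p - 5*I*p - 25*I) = (p - 5*I)/(p + 5)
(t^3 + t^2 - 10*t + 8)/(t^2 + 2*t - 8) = t - 1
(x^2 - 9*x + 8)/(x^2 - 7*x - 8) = (x - 1)/(x + 1)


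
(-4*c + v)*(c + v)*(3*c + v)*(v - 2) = -12*c^3*v + 24*c^3 - 13*c^2*v^2 + 26*c^2*v + v^4 - 2*v^3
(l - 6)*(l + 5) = l^2 - l - 30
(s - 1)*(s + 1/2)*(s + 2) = s^3 + 3*s^2/2 - 3*s/2 - 1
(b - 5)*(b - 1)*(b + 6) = b^3 - 31*b + 30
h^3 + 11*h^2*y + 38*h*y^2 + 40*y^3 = (h + 2*y)*(h + 4*y)*(h + 5*y)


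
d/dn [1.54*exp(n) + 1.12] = 1.54*exp(n)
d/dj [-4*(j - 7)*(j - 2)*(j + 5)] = -12*j^2 + 32*j + 124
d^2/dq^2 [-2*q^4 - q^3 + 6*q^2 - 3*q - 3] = -24*q^2 - 6*q + 12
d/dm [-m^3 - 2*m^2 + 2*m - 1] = -3*m^2 - 4*m + 2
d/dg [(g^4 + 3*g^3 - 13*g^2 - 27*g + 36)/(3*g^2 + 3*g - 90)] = 2*(g^5 + 3*g^4 - 57*g^3 - 128*g^2 + 354*g + 387)/(3*(g^4 + 2*g^3 - 59*g^2 - 60*g + 900))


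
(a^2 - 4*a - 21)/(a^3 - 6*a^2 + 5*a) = (a^2 - 4*a - 21)/(a*(a^2 - 6*a + 5))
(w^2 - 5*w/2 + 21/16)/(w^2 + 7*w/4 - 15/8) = (4*w - 7)/(2*(2*w + 5))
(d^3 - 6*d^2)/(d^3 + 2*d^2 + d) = d*(d - 6)/(d^2 + 2*d + 1)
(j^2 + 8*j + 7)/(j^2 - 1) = (j + 7)/(j - 1)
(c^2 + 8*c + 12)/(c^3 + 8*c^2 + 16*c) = (c^2 + 8*c + 12)/(c*(c^2 + 8*c + 16))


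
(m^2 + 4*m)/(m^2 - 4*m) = (m + 4)/(m - 4)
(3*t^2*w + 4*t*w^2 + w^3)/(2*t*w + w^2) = (3*t^2 + 4*t*w + w^2)/(2*t + w)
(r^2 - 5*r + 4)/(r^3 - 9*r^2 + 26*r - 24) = (r - 1)/(r^2 - 5*r + 6)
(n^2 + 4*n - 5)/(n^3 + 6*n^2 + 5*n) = (n - 1)/(n*(n + 1))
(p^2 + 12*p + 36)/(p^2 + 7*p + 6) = (p + 6)/(p + 1)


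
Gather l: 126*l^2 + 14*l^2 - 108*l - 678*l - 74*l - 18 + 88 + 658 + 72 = 140*l^2 - 860*l + 800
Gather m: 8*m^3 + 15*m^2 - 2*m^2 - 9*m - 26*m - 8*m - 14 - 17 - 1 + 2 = 8*m^3 + 13*m^2 - 43*m - 30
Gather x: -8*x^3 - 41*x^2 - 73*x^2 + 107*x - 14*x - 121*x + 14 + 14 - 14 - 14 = -8*x^3 - 114*x^2 - 28*x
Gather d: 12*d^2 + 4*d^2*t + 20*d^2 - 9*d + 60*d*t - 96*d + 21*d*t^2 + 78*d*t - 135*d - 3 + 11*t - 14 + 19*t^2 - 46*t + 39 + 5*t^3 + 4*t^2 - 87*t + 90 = d^2*(4*t + 32) + d*(21*t^2 + 138*t - 240) + 5*t^3 + 23*t^2 - 122*t + 112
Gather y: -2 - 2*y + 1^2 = -2*y - 1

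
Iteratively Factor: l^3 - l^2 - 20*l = (l - 5)*(l^2 + 4*l) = (l - 5)*(l + 4)*(l)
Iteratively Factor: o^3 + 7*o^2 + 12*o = (o + 4)*(o^2 + 3*o) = (o + 3)*(o + 4)*(o)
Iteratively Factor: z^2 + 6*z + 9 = (z + 3)*(z + 3)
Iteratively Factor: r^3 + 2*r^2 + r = (r)*(r^2 + 2*r + 1) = r*(r + 1)*(r + 1)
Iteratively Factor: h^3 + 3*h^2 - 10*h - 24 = (h + 2)*(h^2 + h - 12) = (h + 2)*(h + 4)*(h - 3)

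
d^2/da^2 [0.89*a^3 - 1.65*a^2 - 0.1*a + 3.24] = 5.34*a - 3.3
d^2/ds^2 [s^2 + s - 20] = 2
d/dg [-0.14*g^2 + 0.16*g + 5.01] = 0.16 - 0.28*g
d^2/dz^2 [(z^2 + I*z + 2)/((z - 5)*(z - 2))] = (z^3*(14 + 2*I) - 48*z^2 + z*(-84 - 60*I) + 356 + 140*I)/(z^6 - 21*z^5 + 177*z^4 - 763*z^3 + 1770*z^2 - 2100*z + 1000)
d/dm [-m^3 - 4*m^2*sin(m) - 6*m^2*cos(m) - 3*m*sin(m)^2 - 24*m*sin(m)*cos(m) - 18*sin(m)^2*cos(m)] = 6*m^2*sin(m) - 4*m^2*cos(m) - 3*m^2 - 8*m*sin(m) - 3*m*sin(2*m) - 12*m*cos(m) - 24*m*cos(2*m) + 9*sin(m)/2 - 12*sin(2*m) - 27*sin(3*m)/2 + 3*cos(2*m)/2 - 3/2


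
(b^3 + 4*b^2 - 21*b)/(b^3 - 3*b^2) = (b + 7)/b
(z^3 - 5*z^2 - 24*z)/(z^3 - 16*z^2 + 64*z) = (z + 3)/(z - 8)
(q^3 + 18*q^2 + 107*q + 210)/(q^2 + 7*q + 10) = (q^2 + 13*q + 42)/(q + 2)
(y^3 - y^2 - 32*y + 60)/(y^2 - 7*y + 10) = y + 6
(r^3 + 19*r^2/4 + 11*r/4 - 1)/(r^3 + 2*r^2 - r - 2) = (r^2 + 15*r/4 - 1)/(r^2 + r - 2)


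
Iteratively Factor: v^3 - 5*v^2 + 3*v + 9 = (v + 1)*(v^2 - 6*v + 9) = (v - 3)*(v + 1)*(v - 3)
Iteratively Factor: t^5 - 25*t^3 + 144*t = (t + 3)*(t^4 - 3*t^3 - 16*t^2 + 48*t) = t*(t + 3)*(t^3 - 3*t^2 - 16*t + 48) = t*(t + 3)*(t + 4)*(t^2 - 7*t + 12) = t*(t - 3)*(t + 3)*(t + 4)*(t - 4)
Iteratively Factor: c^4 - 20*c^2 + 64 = (c + 4)*(c^3 - 4*c^2 - 4*c + 16) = (c - 4)*(c + 4)*(c^2 - 4) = (c - 4)*(c + 2)*(c + 4)*(c - 2)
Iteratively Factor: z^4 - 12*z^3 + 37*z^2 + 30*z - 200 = (z - 5)*(z^3 - 7*z^2 + 2*z + 40) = (z - 5)*(z - 4)*(z^2 - 3*z - 10) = (z - 5)*(z - 4)*(z + 2)*(z - 5)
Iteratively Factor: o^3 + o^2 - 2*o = (o + 2)*(o^2 - o) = (o - 1)*(o + 2)*(o)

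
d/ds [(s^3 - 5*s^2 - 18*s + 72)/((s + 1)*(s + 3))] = (s^4 + 8*s^3 + 7*s^2 - 174*s - 342)/(s^4 + 8*s^3 + 22*s^2 + 24*s + 9)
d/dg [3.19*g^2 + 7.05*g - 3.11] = 6.38*g + 7.05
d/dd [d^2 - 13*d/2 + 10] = 2*d - 13/2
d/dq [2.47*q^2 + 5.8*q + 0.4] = 4.94*q + 5.8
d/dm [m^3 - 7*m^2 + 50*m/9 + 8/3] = 3*m^2 - 14*m + 50/9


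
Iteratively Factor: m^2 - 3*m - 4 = (m - 4)*(m + 1)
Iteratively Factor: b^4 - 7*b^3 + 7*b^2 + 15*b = (b - 3)*(b^3 - 4*b^2 - 5*b) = (b - 3)*(b + 1)*(b^2 - 5*b) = b*(b - 3)*(b + 1)*(b - 5)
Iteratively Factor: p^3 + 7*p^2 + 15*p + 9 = (p + 3)*(p^2 + 4*p + 3) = (p + 3)^2*(p + 1)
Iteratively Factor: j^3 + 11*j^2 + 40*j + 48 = (j + 4)*(j^2 + 7*j + 12) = (j + 3)*(j + 4)*(j + 4)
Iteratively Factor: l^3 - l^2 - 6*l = (l - 3)*(l^2 + 2*l) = l*(l - 3)*(l + 2)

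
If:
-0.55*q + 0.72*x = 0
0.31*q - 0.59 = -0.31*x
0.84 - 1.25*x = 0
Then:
No Solution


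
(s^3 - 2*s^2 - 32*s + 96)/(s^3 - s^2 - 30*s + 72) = (s - 4)/(s - 3)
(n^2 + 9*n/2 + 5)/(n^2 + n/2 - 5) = (n + 2)/(n - 2)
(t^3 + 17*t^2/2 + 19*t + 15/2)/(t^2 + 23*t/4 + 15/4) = 2*(2*t^2 + 7*t + 3)/(4*t + 3)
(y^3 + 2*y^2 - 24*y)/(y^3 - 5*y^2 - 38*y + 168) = y/(y - 7)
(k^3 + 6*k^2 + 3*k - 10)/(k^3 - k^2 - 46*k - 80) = (k - 1)/(k - 8)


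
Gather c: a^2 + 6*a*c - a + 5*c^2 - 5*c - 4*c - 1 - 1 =a^2 - a + 5*c^2 + c*(6*a - 9) - 2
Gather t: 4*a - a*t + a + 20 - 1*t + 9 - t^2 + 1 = 5*a - t^2 + t*(-a - 1) + 30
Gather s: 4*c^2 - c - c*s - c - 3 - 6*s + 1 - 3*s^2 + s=4*c^2 - 2*c - 3*s^2 + s*(-c - 5) - 2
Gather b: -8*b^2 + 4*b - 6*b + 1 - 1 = -8*b^2 - 2*b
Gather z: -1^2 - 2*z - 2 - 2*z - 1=-4*z - 4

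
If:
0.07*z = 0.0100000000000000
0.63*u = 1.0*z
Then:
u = 0.23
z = 0.14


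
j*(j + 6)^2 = j^3 + 12*j^2 + 36*j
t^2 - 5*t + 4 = (t - 4)*(t - 1)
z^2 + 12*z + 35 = (z + 5)*(z + 7)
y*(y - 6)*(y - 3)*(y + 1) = y^4 - 8*y^3 + 9*y^2 + 18*y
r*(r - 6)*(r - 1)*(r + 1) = r^4 - 6*r^3 - r^2 + 6*r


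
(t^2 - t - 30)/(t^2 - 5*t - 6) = (t + 5)/(t + 1)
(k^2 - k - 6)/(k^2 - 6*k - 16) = (k - 3)/(k - 8)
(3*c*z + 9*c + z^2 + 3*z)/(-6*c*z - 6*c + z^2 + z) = (3*c*z + 9*c + z^2 + 3*z)/(-6*c*z - 6*c + z^2 + z)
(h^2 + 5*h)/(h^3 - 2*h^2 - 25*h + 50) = h/(h^2 - 7*h + 10)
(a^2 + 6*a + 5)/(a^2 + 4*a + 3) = (a + 5)/(a + 3)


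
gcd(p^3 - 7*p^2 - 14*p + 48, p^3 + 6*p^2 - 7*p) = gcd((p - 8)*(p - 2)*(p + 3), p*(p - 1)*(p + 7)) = 1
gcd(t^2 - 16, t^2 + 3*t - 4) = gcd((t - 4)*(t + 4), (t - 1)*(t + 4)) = t + 4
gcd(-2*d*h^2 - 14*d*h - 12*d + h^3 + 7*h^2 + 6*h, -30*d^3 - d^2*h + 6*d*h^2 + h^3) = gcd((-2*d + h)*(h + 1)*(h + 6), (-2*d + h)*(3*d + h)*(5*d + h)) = 2*d - h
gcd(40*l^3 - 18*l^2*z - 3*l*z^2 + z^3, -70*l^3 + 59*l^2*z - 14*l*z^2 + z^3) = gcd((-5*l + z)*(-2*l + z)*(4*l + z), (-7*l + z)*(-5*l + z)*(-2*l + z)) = 10*l^2 - 7*l*z + z^2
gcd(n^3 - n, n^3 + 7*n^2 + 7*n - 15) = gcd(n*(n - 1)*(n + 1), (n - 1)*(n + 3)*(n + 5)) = n - 1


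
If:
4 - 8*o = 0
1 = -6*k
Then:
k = -1/6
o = 1/2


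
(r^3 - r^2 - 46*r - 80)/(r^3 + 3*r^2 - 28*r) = (r^3 - r^2 - 46*r - 80)/(r*(r^2 + 3*r - 28))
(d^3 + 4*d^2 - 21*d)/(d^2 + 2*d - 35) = d*(d - 3)/(d - 5)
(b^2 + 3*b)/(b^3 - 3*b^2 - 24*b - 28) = b*(b + 3)/(b^3 - 3*b^2 - 24*b - 28)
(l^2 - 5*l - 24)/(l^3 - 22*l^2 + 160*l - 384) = (l + 3)/(l^2 - 14*l + 48)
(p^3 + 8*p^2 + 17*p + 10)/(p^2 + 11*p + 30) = (p^2 + 3*p + 2)/(p + 6)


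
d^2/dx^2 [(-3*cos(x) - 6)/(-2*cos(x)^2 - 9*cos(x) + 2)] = 3*(-36*sin(x)^4*cos(x) - 14*sin(x)^4 + 192*sin(x)^2 + 109*cos(x) - 39*cos(3*x) + 2*cos(5*x) + 198)/(-2*sin(x)^2 + 9*cos(x))^3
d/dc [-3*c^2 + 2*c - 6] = 2 - 6*c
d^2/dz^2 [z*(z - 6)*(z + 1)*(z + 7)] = 12*z^2 + 12*z - 82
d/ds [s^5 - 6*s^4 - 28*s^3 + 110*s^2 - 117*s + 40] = 5*s^4 - 24*s^3 - 84*s^2 + 220*s - 117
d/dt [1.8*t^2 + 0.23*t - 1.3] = 3.6*t + 0.23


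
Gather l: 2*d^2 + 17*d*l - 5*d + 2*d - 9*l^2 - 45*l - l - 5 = 2*d^2 - 3*d - 9*l^2 + l*(17*d - 46) - 5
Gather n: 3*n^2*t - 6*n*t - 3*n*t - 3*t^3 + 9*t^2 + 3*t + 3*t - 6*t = 3*n^2*t - 9*n*t - 3*t^3 + 9*t^2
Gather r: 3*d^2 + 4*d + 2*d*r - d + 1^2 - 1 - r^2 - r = 3*d^2 + 3*d - r^2 + r*(2*d - 1)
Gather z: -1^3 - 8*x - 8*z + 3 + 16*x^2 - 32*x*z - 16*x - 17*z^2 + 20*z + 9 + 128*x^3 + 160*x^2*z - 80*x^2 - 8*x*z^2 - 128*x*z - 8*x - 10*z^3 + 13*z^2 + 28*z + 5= 128*x^3 - 64*x^2 - 32*x - 10*z^3 + z^2*(-8*x - 4) + z*(160*x^2 - 160*x + 40) + 16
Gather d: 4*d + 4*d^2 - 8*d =4*d^2 - 4*d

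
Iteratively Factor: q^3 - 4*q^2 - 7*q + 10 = (q - 1)*(q^2 - 3*q - 10) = (q - 1)*(q + 2)*(q - 5)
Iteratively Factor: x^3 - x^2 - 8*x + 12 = (x + 3)*(x^2 - 4*x + 4) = (x - 2)*(x + 3)*(x - 2)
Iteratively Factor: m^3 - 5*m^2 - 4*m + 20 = (m - 5)*(m^2 - 4) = (m - 5)*(m - 2)*(m + 2)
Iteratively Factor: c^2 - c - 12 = (c - 4)*(c + 3)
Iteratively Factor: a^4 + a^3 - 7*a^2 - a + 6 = (a + 1)*(a^3 - 7*a + 6) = (a - 1)*(a + 1)*(a^2 + a - 6) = (a - 2)*(a - 1)*(a + 1)*(a + 3)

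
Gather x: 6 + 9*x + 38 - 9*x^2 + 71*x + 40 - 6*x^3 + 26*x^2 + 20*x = -6*x^3 + 17*x^2 + 100*x + 84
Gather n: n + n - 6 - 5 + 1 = 2*n - 10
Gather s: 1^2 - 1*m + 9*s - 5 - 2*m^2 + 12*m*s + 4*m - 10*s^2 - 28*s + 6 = -2*m^2 + 3*m - 10*s^2 + s*(12*m - 19) + 2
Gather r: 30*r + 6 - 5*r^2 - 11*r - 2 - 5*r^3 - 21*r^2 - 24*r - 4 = -5*r^3 - 26*r^2 - 5*r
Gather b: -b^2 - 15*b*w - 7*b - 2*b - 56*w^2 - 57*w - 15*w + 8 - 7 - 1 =-b^2 + b*(-15*w - 9) - 56*w^2 - 72*w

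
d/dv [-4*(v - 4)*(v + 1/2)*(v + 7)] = -12*v^2 - 28*v + 106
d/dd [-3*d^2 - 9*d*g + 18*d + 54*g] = -6*d - 9*g + 18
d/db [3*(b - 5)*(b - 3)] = 6*b - 24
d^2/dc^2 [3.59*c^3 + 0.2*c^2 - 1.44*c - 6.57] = 21.54*c + 0.4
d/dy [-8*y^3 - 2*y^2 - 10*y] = -24*y^2 - 4*y - 10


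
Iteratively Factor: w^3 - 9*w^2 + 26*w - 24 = (w - 4)*(w^2 - 5*w + 6) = (w - 4)*(w - 2)*(w - 3)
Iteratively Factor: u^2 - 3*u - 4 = (u - 4)*(u + 1)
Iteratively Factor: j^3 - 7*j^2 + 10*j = (j - 2)*(j^2 - 5*j) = (j - 5)*(j - 2)*(j)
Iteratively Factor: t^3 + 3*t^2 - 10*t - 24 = (t + 2)*(t^2 + t - 12) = (t + 2)*(t + 4)*(t - 3)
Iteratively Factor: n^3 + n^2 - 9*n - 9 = (n + 3)*(n^2 - 2*n - 3) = (n + 1)*(n + 3)*(n - 3)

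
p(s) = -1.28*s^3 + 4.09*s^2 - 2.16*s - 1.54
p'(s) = -3.84*s^2 + 8.18*s - 2.16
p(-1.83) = 23.95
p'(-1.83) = -29.99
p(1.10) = -0.67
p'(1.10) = 2.19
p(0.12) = -1.74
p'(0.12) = -1.23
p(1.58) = 0.21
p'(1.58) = 1.18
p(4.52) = -45.94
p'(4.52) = -43.64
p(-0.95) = 5.30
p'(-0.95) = -13.40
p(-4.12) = 166.30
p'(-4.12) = -101.04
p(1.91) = 0.34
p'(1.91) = -0.54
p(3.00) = -5.77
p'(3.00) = -12.18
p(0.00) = -1.54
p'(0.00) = -2.16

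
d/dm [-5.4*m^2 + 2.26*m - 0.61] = 2.26 - 10.8*m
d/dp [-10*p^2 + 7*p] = 7 - 20*p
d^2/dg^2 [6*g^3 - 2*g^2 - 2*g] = 36*g - 4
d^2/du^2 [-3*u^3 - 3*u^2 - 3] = -18*u - 6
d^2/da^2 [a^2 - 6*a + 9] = 2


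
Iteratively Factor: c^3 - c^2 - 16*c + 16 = (c - 1)*(c^2 - 16) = (c - 1)*(c + 4)*(c - 4)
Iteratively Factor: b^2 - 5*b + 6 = (b - 2)*(b - 3)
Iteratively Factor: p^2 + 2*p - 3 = (p + 3)*(p - 1)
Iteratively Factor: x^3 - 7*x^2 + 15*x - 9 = (x - 3)*(x^2 - 4*x + 3) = (x - 3)^2*(x - 1)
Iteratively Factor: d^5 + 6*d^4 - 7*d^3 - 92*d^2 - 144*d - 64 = (d - 4)*(d^4 + 10*d^3 + 33*d^2 + 40*d + 16) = (d - 4)*(d + 4)*(d^3 + 6*d^2 + 9*d + 4) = (d - 4)*(d + 4)^2*(d^2 + 2*d + 1) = (d - 4)*(d + 1)*(d + 4)^2*(d + 1)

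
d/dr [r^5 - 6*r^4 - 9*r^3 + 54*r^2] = r*(5*r^3 - 24*r^2 - 27*r + 108)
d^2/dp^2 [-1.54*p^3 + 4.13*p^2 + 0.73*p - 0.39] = 8.26 - 9.24*p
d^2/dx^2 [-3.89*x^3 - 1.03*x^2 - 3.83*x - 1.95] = -23.34*x - 2.06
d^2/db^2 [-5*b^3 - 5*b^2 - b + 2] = -30*b - 10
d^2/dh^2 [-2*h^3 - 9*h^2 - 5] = -12*h - 18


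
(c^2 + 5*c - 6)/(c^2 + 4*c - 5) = (c + 6)/(c + 5)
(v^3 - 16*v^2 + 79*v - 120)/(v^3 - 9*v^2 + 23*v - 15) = (v - 8)/(v - 1)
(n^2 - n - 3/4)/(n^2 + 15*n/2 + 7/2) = (n - 3/2)/(n + 7)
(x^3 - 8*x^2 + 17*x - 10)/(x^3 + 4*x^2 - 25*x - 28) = (x^3 - 8*x^2 + 17*x - 10)/(x^3 + 4*x^2 - 25*x - 28)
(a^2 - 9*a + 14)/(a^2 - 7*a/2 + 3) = 2*(a - 7)/(2*a - 3)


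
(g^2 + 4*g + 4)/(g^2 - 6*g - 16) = (g + 2)/(g - 8)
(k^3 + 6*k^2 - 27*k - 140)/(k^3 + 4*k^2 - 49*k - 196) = (k - 5)/(k - 7)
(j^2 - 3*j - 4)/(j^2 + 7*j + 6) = (j - 4)/(j + 6)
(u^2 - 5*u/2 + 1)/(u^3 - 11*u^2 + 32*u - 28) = (u - 1/2)/(u^2 - 9*u + 14)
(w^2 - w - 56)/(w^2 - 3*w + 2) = (w^2 - w - 56)/(w^2 - 3*w + 2)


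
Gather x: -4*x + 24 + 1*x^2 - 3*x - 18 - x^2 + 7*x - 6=0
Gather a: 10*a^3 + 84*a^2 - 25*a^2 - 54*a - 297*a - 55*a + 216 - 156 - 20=10*a^3 + 59*a^2 - 406*a + 40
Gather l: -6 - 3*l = -3*l - 6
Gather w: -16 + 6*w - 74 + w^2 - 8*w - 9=w^2 - 2*w - 99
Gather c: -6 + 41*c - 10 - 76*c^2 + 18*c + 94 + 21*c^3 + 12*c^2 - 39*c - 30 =21*c^3 - 64*c^2 + 20*c + 48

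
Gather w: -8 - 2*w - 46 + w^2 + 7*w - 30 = w^2 + 5*w - 84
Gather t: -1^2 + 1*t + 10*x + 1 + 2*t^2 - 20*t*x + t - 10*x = 2*t^2 + t*(2 - 20*x)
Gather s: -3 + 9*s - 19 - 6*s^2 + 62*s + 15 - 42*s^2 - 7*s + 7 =-48*s^2 + 64*s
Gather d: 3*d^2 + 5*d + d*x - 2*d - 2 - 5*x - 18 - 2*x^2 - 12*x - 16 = 3*d^2 + d*(x + 3) - 2*x^2 - 17*x - 36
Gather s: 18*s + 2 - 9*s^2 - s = -9*s^2 + 17*s + 2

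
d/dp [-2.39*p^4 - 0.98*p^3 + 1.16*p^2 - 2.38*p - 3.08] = -9.56*p^3 - 2.94*p^2 + 2.32*p - 2.38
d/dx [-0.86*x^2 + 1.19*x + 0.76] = 1.19 - 1.72*x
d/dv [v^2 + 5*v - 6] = 2*v + 5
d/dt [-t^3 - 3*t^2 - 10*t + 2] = -3*t^2 - 6*t - 10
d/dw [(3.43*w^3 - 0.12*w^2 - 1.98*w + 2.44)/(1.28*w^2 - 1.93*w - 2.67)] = (4.3904*w^4 - 13.2398*w^3 - 24.7083*w^2 - 5.6056*w + 9.9958)/(1.6384*w^4 - 4.9408*w^3 - 3.1103*w^2 + 10.3062*w + 7.1289)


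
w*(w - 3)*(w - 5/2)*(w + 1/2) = w^4 - 5*w^3 + 19*w^2/4 + 15*w/4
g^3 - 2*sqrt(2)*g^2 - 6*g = g*(g - 3*sqrt(2))*(g + sqrt(2))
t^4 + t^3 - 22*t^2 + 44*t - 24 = (t - 2)^2*(t - 1)*(t + 6)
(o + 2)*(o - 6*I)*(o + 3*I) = o^3 + 2*o^2 - 3*I*o^2 + 18*o - 6*I*o + 36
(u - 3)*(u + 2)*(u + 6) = u^3 + 5*u^2 - 12*u - 36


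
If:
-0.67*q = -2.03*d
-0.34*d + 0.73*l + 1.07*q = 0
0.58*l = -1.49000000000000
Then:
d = 0.65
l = -2.57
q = 1.96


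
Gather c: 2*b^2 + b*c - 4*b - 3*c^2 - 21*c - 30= 2*b^2 - 4*b - 3*c^2 + c*(b - 21) - 30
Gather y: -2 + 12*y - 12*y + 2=0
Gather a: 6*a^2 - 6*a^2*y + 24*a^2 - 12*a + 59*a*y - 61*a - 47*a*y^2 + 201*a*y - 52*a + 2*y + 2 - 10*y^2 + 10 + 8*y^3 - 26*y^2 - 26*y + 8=a^2*(30 - 6*y) + a*(-47*y^2 + 260*y - 125) + 8*y^3 - 36*y^2 - 24*y + 20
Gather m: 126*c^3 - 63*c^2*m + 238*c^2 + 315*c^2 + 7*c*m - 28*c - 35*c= 126*c^3 + 553*c^2 - 63*c + m*(-63*c^2 + 7*c)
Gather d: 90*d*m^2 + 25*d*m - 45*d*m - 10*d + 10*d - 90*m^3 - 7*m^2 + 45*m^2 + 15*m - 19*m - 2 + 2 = d*(90*m^2 - 20*m) - 90*m^3 + 38*m^2 - 4*m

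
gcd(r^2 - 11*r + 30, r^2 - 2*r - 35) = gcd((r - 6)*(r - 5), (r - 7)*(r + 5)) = 1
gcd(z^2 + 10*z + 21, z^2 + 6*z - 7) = z + 7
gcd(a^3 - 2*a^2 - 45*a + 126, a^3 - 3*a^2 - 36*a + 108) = a^2 - 9*a + 18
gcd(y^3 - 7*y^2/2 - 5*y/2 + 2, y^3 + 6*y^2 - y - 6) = y + 1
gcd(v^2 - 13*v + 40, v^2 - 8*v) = v - 8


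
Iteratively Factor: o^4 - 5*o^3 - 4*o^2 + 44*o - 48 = (o - 2)*(o^3 - 3*o^2 - 10*o + 24) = (o - 2)^2*(o^2 - o - 12) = (o - 2)^2*(o + 3)*(o - 4)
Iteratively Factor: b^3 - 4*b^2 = (b - 4)*(b^2) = b*(b - 4)*(b)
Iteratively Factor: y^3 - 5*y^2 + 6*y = (y - 2)*(y^2 - 3*y) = y*(y - 2)*(y - 3)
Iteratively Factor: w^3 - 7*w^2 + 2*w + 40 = (w + 2)*(w^2 - 9*w + 20) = (w - 4)*(w + 2)*(w - 5)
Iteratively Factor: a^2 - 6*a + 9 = (a - 3)*(a - 3)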